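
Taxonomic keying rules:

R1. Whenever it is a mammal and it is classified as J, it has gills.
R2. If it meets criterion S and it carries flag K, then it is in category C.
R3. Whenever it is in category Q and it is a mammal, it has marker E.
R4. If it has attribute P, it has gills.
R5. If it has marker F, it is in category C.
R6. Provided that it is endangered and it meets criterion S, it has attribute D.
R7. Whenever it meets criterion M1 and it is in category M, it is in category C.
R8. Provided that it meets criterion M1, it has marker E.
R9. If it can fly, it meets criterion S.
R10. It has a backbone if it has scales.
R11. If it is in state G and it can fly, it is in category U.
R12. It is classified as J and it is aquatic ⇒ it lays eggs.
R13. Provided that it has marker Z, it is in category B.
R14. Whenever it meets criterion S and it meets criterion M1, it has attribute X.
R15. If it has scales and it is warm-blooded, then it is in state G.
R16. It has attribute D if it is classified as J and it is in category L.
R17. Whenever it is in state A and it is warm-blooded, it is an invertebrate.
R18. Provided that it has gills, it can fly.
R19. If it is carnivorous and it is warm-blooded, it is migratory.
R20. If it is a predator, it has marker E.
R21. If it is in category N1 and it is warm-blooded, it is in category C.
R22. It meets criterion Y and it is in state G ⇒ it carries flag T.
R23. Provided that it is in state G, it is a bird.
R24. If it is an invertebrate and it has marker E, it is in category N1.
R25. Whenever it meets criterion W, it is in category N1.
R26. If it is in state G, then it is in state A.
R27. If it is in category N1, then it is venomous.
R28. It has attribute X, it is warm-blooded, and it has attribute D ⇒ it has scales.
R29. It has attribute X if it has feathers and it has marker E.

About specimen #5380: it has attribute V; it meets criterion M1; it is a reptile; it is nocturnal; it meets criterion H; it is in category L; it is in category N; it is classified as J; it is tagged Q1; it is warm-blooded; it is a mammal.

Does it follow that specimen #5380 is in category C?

By R1 (it is a mammal, it is classified as J): it has gills.
By R8 (it meets criterion M1): it has marker E.
By R16 (it is classified as J, it is in category L): it has attribute D.
By R18 (it has gills): it can fly.
By R9 (it can fly): it meets criterion S.
By R14 (it meets criterion S, it meets criterion M1): it has attribute X.
By R28 (it has attribute X, it is warm-blooded, it has attribute D): it has scales.
By R15 (it has scales, it is warm-blooded): it is in state G.
By R26 (it is in state G): it is in state A.
By R17 (it is in state A, it is warm-blooded): it is an invertebrate.
By R24 (it is an invertebrate, it has marker E): it is in category N1.
By R21 (it is in category N1, it is warm-blooded): it is in category C.

Yes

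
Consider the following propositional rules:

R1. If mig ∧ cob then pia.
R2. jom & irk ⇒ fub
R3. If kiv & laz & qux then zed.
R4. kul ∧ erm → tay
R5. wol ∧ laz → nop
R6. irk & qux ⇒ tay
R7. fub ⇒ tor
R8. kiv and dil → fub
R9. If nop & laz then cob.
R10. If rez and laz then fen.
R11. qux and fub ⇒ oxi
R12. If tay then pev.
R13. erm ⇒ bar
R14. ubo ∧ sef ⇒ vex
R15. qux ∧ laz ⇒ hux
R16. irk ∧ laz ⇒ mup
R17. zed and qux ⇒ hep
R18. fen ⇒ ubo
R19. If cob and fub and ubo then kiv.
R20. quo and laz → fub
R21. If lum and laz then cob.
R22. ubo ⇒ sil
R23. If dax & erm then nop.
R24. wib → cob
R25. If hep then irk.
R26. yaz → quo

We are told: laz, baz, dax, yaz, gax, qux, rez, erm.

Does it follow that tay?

Yes

fen  (by R10: rez, laz)
ubo  (by R18: fen)
nop  (by R23: dax, erm)
quo  (by R26: yaz)
cob  (by R9: nop, laz)
fub  (by R20: quo, laz)
kiv  (by R19: cob, fub, ubo)
zed  (by R3: kiv, laz, qux)
hep  (by R17: zed, qux)
irk  (by R25: hep)
tay  (by R6: irk, qux)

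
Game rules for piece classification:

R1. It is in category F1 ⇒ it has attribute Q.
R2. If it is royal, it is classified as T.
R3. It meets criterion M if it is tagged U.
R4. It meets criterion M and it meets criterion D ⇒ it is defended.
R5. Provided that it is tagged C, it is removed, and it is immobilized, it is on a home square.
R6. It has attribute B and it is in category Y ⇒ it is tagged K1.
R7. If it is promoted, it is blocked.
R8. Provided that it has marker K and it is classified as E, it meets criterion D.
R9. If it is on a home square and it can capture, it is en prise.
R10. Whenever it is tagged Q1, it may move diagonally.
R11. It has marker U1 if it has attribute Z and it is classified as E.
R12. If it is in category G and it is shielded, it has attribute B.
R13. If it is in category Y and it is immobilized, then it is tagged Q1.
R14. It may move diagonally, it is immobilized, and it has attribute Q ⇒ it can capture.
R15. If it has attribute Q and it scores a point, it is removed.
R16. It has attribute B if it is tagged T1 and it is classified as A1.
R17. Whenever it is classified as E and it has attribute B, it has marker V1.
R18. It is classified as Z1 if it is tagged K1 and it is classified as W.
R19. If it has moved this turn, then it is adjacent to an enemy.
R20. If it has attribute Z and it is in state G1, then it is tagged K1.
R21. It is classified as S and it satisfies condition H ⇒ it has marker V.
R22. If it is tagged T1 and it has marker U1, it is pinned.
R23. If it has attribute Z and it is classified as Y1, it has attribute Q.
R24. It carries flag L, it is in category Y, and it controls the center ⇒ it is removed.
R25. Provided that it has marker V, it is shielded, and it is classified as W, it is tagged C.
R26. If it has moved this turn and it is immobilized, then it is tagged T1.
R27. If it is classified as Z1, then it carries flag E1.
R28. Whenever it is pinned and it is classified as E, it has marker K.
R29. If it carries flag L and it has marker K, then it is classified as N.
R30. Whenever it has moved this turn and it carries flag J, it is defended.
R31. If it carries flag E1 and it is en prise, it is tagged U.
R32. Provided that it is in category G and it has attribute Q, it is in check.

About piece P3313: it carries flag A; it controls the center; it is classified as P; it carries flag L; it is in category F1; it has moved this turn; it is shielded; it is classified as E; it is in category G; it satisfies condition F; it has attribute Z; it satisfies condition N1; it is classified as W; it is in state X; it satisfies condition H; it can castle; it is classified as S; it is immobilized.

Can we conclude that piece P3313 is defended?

Forward chaining from the given facts derives: has attribute Q, has marker U1, has attribute B, has marker V1, is adjacent to an enemy, has marker V, is tagged C, is tagged T1, is in check, is pinned, has marker K, is classified as N, meets criterion D.
Rules concluding "it is defended": R4 needs "it meets criterion M"; R30 needs "it carries flag J" — none of these are established.

No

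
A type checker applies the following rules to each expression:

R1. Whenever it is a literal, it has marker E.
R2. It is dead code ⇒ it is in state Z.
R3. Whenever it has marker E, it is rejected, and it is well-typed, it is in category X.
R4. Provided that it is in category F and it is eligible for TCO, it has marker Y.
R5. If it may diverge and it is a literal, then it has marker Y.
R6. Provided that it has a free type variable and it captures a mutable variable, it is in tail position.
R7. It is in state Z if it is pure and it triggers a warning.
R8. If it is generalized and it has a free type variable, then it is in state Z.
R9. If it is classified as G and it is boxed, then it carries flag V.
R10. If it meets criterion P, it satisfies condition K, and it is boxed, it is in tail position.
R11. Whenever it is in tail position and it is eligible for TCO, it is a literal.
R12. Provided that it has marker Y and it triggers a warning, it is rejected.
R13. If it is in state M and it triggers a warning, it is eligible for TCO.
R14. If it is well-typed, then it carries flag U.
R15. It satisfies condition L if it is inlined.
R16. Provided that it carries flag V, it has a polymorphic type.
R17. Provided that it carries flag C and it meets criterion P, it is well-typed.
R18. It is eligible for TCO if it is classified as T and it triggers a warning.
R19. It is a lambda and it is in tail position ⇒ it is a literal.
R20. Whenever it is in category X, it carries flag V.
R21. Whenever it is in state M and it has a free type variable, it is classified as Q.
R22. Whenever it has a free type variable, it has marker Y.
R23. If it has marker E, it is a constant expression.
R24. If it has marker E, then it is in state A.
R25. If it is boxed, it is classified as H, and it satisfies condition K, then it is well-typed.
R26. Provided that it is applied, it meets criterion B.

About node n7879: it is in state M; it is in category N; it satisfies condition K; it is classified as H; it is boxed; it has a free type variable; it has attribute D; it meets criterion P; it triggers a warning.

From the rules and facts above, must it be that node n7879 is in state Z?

No

Forward chaining from the given facts derives: is in tail position, is eligible for TCO, is classified as Q, has marker Y, is well-typed, is a literal, is rejected, carries flag U, has marker E, is in category X, carries flag V, is a constant expression, is in state A, has a polymorphic type.
Rules concluding "it is in state Z": R2 needs "it is dead code"; R7 needs "it is pure"; R8 needs "it is generalized" — none of these are established.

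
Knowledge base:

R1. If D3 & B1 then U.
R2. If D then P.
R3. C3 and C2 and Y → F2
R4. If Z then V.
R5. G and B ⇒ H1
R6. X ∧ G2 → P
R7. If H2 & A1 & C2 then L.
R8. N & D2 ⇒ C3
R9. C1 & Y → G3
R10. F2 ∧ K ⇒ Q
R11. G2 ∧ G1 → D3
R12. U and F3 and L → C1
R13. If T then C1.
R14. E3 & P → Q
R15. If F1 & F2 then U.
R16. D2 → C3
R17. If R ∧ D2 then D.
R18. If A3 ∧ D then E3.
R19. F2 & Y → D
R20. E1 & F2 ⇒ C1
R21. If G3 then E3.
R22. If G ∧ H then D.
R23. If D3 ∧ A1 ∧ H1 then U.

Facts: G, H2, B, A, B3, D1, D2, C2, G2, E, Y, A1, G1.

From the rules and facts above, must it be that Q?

No

Forward chaining from the given facts derives: H1, L, D3, C3, U, F2, D, P.
Rules concluding Q: R10 needs K; R14 needs E3 — none of these are established.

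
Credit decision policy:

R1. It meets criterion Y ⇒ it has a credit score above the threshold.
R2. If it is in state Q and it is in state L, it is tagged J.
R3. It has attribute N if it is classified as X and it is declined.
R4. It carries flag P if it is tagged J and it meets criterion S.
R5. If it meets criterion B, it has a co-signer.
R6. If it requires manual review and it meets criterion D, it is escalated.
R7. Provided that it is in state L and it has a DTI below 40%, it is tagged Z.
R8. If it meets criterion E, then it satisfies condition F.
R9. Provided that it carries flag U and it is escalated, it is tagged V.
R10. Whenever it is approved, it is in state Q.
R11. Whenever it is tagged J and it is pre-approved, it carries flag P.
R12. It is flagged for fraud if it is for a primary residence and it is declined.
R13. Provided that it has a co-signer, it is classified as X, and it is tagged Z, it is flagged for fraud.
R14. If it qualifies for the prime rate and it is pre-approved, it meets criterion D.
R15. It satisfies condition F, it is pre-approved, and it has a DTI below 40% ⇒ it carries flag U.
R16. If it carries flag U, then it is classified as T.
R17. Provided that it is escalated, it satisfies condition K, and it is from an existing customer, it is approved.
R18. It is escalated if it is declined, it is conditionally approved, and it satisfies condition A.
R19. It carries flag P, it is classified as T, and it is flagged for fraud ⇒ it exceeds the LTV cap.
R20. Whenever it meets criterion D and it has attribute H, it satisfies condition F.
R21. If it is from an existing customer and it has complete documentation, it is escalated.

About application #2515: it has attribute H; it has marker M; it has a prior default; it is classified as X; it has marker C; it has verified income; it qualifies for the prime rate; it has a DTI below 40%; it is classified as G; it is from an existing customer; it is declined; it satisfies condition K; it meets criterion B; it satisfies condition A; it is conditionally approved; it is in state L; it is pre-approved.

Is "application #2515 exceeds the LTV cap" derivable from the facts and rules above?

By R5 (it meets criterion B): it has a co-signer.
By R7 (it is in state L, it has a DTI below 40%): it is tagged Z.
By R13 (it has a co-signer, it is classified as X, it is tagged Z): it is flagged for fraud.
By R14 (it qualifies for the prime rate, it is pre-approved): it meets criterion D.
By R18 (it is declined, it is conditionally approved, it satisfies condition A): it is escalated.
By R20 (it meets criterion D, it has attribute H): it satisfies condition F.
By R15 (it satisfies condition F, it is pre-approved, it has a DTI below 40%): it carries flag U.
By R16 (it carries flag U): it is classified as T.
By R17 (it is escalated, it satisfies condition K, it is from an existing customer): it is approved.
By R10 (it is approved): it is in state Q.
By R2 (it is in state Q, it is in state L): it is tagged J.
By R11 (it is tagged J, it is pre-approved): it carries flag P.
By R19 (it carries flag P, it is classified as T, it is flagged for fraud): it exceeds the LTV cap.

Yes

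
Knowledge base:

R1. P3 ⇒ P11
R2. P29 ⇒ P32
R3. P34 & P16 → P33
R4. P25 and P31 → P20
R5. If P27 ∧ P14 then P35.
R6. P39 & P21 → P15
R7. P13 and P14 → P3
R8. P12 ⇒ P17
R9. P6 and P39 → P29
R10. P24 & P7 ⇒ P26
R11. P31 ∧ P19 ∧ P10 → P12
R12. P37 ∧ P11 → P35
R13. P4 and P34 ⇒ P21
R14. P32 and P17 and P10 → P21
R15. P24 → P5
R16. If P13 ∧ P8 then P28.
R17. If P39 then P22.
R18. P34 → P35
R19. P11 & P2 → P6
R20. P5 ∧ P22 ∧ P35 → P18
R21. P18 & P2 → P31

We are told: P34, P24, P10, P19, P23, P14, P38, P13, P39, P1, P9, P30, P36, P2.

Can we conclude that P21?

P3  (by R7: P13, P14)
P5  (by R15: P24)
P22  (by R17: P39)
P35  (by R18: P34)
P18  (by R20: P5, P22, P35)
P31  (by R21: P18, P2)
P11  (by R1: P3)
P12  (by R11: P31, P19, P10)
P6  (by R19: P11, P2)
P17  (by R8: P12)
P29  (by R9: P6, P39)
P32  (by R2: P29)
P21  (by R14: P32, P17, P10)

Yes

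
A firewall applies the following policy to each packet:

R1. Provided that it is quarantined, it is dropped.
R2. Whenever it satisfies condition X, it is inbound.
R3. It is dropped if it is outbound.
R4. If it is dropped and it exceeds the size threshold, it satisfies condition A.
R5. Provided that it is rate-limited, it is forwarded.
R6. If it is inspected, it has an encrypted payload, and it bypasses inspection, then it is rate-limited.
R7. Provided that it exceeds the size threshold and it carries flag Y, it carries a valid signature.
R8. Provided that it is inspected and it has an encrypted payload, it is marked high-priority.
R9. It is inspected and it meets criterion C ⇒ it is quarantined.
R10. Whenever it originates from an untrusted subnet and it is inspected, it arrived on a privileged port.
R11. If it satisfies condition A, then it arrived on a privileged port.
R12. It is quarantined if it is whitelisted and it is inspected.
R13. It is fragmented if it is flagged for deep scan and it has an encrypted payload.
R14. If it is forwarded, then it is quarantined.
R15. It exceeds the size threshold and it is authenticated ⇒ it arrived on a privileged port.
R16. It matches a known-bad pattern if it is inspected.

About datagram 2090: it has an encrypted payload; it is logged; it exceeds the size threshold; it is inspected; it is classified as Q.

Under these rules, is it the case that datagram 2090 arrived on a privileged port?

No

Forward chaining from the given facts derives: is marked high-priority, matches a known-bad pattern.
Rules concluding "it arrived on a privileged port": R10 needs "it originates from an untrusted subnet"; R11 needs "it satisfies condition A"; R15 needs "it is authenticated" — none of these are established.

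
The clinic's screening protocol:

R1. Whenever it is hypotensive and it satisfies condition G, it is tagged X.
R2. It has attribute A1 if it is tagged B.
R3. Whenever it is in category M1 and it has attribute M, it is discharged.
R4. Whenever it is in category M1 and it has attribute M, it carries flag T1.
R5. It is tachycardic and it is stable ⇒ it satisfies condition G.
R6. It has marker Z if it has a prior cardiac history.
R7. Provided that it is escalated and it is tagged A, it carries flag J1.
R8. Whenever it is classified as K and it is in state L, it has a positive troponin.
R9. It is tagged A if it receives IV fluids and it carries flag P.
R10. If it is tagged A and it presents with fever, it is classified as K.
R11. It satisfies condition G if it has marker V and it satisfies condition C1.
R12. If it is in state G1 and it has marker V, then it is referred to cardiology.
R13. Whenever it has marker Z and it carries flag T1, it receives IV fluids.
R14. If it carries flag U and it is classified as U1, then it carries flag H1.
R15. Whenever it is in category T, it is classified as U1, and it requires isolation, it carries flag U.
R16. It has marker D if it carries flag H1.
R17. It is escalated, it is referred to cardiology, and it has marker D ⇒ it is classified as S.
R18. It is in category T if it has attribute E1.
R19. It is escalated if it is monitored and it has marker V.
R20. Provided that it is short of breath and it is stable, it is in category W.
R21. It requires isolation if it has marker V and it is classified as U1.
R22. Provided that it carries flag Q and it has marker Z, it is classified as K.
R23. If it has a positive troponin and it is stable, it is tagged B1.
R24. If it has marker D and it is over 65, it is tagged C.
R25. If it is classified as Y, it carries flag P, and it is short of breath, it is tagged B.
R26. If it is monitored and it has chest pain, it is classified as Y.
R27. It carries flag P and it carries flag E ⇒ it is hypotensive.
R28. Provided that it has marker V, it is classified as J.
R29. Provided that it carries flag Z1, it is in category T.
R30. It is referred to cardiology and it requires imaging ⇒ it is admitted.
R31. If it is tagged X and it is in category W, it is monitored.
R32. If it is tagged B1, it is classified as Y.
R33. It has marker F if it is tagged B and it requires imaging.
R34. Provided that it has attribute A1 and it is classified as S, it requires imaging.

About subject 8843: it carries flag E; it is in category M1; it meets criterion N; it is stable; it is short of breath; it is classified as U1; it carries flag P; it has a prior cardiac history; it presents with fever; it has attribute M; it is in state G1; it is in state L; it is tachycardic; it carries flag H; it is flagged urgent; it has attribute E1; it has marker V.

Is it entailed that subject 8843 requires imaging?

Yes

By R4 (it is in category M1, it has attribute M): it carries flag T1.
By R5 (it is tachycardic, it is stable): it satisfies condition G.
By R6 (it has a prior cardiac history): it has marker Z.
By R12 (it is in state G1, it has marker V): it is referred to cardiology.
By R13 (it has marker Z, it carries flag T1): it receives IV fluids.
By R18 (it has attribute E1): it is in category T.
By R20 (it is short of breath, it is stable): it is in category W.
By R21 (it has marker V, it is classified as U1): it requires isolation.
By R27 (it carries flag P, it carries flag E): it is hypotensive.
By R1 (it is hypotensive, it satisfies condition G): it is tagged X.
By R9 (it receives IV fluids, it carries flag P): it is tagged A.
By R10 (it is tagged A, it presents with fever): it is classified as K.
By R15 (it is in category T, it is classified as U1, it requires isolation): it carries flag U.
By R31 (it is tagged X, it is in category W): it is monitored.
By R8 (it is classified as K, it is in state L): it has a positive troponin.
By R14 (it carries flag U, it is classified as U1): it carries flag H1.
By R16 (it carries flag H1): it has marker D.
By R19 (it is monitored, it has marker V): it is escalated.
By R23 (it has a positive troponin, it is stable): it is tagged B1.
By R32 (it is tagged B1): it is classified as Y.
By R17 (it is escalated, it is referred to cardiology, it has marker D): it is classified as S.
By R25 (it is classified as Y, it carries flag P, it is short of breath): it is tagged B.
By R2 (it is tagged B): it has attribute A1.
By R34 (it has attribute A1, it is classified as S): it requires imaging.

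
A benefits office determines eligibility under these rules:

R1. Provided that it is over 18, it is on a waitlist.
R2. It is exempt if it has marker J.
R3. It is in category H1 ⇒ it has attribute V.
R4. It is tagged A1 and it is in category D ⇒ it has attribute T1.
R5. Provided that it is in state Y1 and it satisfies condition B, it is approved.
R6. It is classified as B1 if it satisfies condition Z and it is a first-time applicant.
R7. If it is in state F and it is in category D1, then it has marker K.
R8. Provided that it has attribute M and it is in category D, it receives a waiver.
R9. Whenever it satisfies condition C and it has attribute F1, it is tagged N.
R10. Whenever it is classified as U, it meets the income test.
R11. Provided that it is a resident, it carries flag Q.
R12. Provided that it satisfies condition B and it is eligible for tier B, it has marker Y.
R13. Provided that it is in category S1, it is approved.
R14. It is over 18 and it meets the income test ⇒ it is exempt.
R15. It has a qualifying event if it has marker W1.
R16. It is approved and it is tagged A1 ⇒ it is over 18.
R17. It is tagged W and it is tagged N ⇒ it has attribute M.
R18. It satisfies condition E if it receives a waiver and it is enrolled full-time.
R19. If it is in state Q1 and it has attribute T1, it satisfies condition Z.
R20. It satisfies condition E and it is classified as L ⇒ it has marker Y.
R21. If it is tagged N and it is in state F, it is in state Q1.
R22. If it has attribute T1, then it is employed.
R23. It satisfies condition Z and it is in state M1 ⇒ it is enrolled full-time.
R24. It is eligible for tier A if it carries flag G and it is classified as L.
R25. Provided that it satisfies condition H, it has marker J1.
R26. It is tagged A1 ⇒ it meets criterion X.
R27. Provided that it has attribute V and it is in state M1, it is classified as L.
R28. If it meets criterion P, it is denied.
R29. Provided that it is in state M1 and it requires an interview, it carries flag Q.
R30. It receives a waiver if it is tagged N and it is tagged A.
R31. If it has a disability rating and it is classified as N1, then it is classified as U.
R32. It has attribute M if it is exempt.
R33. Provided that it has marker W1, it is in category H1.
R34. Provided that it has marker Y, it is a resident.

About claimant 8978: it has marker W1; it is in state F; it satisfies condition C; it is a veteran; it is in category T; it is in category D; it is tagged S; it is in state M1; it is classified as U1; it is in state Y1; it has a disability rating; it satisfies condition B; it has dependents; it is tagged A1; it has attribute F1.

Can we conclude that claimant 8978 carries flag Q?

Forward chaining from the given facts derives: has attribute T1, is approved, is tagged N, has a qualifying event, is over 18, is in state Q1, is employed, meets criterion X, is in category H1, is on a waitlist, has attribute V, satisfies condition Z, is enrolled full-time, is classified as L.
Rules concluding "it carries flag Q": R11 needs "it is a resident"; R29 needs "it requires an interview" — none of these are established.

No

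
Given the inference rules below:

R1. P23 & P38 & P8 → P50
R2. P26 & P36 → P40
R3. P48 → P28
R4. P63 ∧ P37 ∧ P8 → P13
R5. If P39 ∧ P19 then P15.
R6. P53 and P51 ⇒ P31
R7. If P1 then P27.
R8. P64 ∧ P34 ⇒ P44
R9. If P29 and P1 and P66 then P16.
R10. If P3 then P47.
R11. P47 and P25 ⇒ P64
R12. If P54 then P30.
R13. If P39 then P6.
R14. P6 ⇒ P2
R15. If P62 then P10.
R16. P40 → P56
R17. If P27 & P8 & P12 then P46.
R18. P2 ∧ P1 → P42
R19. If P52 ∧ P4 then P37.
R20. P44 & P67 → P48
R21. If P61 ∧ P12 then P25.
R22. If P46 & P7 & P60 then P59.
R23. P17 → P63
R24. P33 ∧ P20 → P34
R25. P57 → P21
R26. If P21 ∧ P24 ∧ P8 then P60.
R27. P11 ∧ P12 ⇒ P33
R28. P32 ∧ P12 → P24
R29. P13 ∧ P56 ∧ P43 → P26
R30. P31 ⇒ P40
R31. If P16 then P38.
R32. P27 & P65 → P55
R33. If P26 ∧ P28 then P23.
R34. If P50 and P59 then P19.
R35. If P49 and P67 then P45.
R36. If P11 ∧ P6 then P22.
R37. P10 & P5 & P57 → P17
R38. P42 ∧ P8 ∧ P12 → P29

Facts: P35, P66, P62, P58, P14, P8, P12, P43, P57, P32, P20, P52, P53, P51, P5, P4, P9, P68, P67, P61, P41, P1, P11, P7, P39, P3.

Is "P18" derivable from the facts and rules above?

No

Forward chaining from the given facts derives: P31, P27, P47, P6, P2, P10, P46, P42, P37, P25, P21, P33, P24, P40, P22, P17, P29, P16, P64, P56, P63, P34, P60, P38, P13, P44, P48, P59, P26, P28, P23, P50, P19, P15.
No rule has P18 as its conclusion, and it is not among the given facts.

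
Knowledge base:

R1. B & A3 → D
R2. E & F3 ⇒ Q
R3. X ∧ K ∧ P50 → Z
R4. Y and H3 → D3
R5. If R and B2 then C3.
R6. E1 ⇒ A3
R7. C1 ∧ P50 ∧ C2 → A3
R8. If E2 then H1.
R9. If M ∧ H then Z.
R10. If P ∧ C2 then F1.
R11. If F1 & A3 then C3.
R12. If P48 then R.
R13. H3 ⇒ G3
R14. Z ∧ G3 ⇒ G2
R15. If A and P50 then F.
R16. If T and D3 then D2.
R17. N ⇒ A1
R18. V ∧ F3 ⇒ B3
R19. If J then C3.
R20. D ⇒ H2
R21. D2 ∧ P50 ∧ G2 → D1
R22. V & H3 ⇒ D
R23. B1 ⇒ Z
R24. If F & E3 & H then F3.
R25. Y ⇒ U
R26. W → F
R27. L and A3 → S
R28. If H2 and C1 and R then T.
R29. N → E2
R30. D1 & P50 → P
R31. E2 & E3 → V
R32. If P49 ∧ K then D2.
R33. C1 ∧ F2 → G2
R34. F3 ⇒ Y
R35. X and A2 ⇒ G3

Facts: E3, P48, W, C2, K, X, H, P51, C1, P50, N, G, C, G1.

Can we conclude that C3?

No

Forward chaining from the given facts derives: Z, A3, R, A1, F, E2, V, H1, F3, Y, B3, U.
Rules concluding C3: R5 needs B2; R11 needs F1; R19 needs J — none of these are established.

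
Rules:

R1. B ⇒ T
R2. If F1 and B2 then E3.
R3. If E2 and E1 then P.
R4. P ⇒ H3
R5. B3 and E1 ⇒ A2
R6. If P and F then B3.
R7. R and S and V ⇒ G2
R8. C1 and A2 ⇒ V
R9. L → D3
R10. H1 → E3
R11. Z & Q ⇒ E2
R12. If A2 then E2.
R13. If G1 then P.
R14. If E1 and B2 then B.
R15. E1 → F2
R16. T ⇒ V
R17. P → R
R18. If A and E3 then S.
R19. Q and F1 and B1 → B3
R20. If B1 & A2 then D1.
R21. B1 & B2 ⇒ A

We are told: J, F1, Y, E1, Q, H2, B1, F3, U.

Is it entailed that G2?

Forward chaining from the given facts derives: F2, B3, A2, E2, D1, P, H3, R.
The only rule concluding G2 is R7, which needs S; that is never established.

No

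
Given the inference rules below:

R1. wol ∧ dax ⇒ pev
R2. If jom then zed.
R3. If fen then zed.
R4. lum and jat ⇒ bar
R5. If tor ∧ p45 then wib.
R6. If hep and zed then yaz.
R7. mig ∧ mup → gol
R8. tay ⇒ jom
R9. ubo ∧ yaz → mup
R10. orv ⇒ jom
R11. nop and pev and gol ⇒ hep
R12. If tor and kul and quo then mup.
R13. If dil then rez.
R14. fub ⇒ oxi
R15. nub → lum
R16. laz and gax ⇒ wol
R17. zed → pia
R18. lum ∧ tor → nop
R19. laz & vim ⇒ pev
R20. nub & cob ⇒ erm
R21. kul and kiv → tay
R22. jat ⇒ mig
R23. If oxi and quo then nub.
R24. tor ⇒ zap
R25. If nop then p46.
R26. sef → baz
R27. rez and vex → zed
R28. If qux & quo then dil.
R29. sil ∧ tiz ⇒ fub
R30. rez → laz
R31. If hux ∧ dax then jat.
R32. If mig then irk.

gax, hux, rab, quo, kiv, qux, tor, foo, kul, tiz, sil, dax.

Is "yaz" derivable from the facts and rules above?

Yes

mup  (by R12: tor, kul, quo)
tay  (by R21: kul, kiv)
dil  (by R28: qux, quo)
fub  (by R29: sil, tiz)
jat  (by R31: hux, dax)
jom  (by R8: tay)
rez  (by R13: dil)
oxi  (by R14: fub)
mig  (by R22: jat)
nub  (by R23: oxi, quo)
laz  (by R30: rez)
zed  (by R2: jom)
gol  (by R7: mig, mup)
lum  (by R15: nub)
wol  (by R16: laz, gax)
nop  (by R18: lum, tor)
pev  (by R1: wol, dax)
hep  (by R11: nop, pev, gol)
yaz  (by R6: hep, zed)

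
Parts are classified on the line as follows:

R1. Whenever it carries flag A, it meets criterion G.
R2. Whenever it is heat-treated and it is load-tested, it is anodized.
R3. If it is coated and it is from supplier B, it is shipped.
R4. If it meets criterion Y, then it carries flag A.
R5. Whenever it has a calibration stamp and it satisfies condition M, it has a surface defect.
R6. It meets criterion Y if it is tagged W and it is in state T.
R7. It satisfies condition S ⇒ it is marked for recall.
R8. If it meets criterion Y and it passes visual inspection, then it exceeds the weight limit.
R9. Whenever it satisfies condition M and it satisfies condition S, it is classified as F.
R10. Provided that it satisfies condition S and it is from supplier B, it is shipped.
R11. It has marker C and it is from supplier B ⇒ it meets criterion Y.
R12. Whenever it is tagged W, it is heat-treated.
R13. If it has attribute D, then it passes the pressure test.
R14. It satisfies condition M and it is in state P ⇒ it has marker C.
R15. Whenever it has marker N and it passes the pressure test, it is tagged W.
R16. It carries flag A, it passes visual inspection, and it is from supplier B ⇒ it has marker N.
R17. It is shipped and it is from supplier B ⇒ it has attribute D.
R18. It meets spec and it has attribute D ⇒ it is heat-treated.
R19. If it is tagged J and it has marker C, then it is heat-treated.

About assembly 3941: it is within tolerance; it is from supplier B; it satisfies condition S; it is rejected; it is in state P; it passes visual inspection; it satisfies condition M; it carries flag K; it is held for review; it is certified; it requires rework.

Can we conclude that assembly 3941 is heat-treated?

By R10 (it satisfies condition S, it is from supplier B): it is shipped.
By R14 (it satisfies condition M, it is in state P): it has marker C.
By R17 (it is shipped, it is from supplier B): it has attribute D.
By R11 (it has marker C, it is from supplier B): it meets criterion Y.
By R13 (it has attribute D): it passes the pressure test.
By R4 (it meets criterion Y): it carries flag A.
By R16 (it carries flag A, it passes visual inspection, it is from supplier B): it has marker N.
By R15 (it has marker N, it passes the pressure test): it is tagged W.
By R12 (it is tagged W): it is heat-treated.

Yes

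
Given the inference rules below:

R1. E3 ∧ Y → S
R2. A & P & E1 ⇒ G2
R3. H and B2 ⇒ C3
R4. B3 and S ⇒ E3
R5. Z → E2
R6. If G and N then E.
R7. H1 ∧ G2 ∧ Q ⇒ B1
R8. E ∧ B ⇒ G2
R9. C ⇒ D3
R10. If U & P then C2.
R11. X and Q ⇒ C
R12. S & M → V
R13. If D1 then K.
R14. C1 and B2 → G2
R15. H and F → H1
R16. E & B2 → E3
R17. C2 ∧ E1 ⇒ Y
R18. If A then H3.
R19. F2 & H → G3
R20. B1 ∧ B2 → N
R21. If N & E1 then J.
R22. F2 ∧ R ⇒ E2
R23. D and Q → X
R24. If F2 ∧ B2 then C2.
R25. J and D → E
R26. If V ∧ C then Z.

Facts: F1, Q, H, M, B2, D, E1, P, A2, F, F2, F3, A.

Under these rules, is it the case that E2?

Yes

G2  (by R2: A, P, E1)
H1  (by R15: H, F)
X  (by R23: D, Q)
C2  (by R24: F2, B2)
B1  (by R7: H1, G2, Q)
C  (by R11: X, Q)
Y  (by R17: C2, E1)
N  (by R20: B1, B2)
J  (by R21: N, E1)
E  (by R25: J, D)
E3  (by R16: E, B2)
S  (by R1: E3, Y)
V  (by R12: S, M)
Z  (by R26: V, C)
E2  (by R5: Z)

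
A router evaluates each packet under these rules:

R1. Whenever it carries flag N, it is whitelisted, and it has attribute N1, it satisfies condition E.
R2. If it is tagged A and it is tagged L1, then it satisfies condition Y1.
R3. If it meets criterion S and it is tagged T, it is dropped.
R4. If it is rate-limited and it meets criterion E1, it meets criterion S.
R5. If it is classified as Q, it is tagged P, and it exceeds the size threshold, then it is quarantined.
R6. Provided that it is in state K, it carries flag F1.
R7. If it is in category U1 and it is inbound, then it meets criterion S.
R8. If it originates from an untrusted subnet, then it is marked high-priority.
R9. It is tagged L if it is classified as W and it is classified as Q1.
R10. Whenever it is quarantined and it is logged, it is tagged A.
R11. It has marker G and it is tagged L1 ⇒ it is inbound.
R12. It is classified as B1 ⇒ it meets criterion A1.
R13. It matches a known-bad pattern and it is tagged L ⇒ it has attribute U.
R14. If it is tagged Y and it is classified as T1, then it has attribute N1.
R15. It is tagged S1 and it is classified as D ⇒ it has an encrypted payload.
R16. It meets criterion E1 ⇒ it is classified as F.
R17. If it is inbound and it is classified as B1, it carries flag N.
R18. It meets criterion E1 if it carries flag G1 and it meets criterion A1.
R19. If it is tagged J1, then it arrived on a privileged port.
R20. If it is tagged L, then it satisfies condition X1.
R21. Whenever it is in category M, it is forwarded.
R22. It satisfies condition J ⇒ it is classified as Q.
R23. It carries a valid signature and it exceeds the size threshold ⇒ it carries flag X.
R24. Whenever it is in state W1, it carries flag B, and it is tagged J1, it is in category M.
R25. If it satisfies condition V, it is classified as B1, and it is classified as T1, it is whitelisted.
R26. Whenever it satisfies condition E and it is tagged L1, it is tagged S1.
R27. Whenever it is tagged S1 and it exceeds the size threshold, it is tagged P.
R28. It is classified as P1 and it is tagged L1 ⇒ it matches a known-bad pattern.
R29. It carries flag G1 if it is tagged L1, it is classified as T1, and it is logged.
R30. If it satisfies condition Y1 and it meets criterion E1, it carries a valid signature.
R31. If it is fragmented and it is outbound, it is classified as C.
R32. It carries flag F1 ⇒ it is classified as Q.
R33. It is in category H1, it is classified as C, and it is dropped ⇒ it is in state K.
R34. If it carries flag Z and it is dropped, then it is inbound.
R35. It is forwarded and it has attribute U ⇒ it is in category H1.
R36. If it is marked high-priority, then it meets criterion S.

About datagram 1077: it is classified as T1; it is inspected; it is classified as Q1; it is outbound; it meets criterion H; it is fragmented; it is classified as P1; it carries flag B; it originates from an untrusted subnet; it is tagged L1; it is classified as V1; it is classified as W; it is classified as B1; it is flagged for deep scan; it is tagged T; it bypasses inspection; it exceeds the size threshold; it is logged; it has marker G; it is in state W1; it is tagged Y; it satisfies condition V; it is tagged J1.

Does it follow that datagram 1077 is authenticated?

Forward chaining from the given facts derives: is marked high-priority, is tagged L, is inbound, meets criterion A1, has attribute N1, carries flag N, arrived on a privileged port, satisfies condition X1, is in category M, is whitelisted, matches a known-bad pattern, carries flag G1, is classified as C, meets criterion S, satisfies condition E, is dropped, has attribute U, meets criterion E1, is forwarded, is tagged S1, is tagged P, is in category H1, is classified as F, is in state K, carries flag F1, is classified as Q, is quarantined, is tagged A, satisfies condition Y1, carries a valid signature, carries flag X.
No rule has "it is authenticated" as its conclusion, and it is not among the given facts.

No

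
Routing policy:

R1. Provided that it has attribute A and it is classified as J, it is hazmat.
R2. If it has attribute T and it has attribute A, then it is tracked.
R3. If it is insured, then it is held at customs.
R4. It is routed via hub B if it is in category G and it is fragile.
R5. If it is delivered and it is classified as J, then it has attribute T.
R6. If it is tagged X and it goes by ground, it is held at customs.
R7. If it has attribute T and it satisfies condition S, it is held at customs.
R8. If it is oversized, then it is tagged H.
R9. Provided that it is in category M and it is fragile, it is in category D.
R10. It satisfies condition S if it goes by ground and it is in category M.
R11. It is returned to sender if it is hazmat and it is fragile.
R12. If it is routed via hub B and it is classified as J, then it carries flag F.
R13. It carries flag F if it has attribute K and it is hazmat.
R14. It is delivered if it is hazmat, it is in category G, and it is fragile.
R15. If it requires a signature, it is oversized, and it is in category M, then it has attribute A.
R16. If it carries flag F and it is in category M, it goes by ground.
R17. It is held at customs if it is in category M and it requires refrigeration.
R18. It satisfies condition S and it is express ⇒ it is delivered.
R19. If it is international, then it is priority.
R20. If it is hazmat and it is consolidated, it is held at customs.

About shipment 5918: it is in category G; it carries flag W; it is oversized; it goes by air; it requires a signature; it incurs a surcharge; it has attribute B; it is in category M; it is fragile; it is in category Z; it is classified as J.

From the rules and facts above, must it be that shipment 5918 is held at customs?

By R4 (it is in category G, it is fragile): it is routed via hub B.
By R12 (it is routed via hub B, it is classified as J): it carries flag F.
By R15 (it requires a signature, it is oversized, it is in category M): it has attribute A.
By R16 (it carries flag F, it is in category M): it goes by ground.
By R1 (it has attribute A, it is classified as J): it is hazmat.
By R10 (it goes by ground, it is in category M): it satisfies condition S.
By R14 (it is hazmat, it is in category G, it is fragile): it is delivered.
By R5 (it is delivered, it is classified as J): it has attribute T.
By R7 (it has attribute T, it satisfies condition S): it is held at customs.

Yes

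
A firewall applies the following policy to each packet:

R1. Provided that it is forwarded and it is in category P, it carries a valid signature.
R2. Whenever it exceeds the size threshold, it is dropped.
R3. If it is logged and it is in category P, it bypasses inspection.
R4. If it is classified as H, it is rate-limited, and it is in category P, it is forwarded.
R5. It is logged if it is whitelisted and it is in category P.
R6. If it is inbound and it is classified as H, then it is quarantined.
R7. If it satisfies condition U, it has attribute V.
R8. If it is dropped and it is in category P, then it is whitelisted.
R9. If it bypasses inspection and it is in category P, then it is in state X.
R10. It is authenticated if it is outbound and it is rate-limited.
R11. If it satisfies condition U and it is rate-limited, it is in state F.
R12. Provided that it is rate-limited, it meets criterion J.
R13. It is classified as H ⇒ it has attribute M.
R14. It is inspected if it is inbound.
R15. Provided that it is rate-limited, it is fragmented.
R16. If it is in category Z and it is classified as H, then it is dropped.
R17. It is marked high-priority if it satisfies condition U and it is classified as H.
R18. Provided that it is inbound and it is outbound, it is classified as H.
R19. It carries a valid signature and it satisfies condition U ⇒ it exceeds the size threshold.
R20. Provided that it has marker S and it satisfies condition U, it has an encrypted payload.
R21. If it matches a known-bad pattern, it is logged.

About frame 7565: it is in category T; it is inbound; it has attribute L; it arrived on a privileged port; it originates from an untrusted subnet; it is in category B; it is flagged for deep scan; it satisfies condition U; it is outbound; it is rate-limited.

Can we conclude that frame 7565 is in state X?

Forward chaining from the given facts derives: has attribute V, is authenticated, is in state F, meets criterion J, is inspected, is fragmented, is classified as H, is quarantined, has attribute M, is marked high-priority.
The only rule concluding "it is in state X" is R9, which needs "it bypasses inspection"; that is never established.

No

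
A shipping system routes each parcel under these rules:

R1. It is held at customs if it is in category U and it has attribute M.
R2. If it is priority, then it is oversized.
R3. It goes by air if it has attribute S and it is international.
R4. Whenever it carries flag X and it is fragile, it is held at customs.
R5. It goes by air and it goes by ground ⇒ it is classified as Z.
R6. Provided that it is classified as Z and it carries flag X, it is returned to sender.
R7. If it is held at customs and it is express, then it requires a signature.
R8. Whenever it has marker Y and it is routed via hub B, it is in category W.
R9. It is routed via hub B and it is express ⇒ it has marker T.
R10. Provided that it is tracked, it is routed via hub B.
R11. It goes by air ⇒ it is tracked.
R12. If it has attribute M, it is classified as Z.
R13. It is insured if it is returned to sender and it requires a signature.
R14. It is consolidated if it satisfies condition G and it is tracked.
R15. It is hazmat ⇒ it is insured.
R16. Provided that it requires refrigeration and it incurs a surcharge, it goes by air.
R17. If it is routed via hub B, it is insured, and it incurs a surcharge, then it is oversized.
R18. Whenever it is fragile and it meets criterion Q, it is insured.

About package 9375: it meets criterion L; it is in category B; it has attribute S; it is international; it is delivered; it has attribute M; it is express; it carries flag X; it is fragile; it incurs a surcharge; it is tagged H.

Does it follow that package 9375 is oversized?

By R3 (it has attribute S, it is international): it goes by air.
By R4 (it carries flag X, it is fragile): it is held at customs.
By R7 (it is held at customs, it is express): it requires a signature.
By R11 (it goes by air): it is tracked.
By R12 (it has attribute M): it is classified as Z.
By R6 (it is classified as Z, it carries flag X): it is returned to sender.
By R10 (it is tracked): it is routed via hub B.
By R13 (it is returned to sender, it requires a signature): it is insured.
By R17 (it is routed via hub B, it is insured, it incurs a surcharge): it is oversized.

Yes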